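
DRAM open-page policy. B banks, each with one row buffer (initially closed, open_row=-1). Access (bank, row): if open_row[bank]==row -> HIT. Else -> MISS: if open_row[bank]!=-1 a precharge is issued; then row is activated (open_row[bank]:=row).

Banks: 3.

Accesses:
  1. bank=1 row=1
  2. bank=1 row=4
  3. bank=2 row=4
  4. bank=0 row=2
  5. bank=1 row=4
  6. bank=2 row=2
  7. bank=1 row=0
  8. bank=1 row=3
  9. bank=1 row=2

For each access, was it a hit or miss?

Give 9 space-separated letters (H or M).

Answer: M M M M H M M M M

Derivation:
Acc 1: bank1 row1 -> MISS (open row1); precharges=0
Acc 2: bank1 row4 -> MISS (open row4); precharges=1
Acc 3: bank2 row4 -> MISS (open row4); precharges=1
Acc 4: bank0 row2 -> MISS (open row2); precharges=1
Acc 5: bank1 row4 -> HIT
Acc 6: bank2 row2 -> MISS (open row2); precharges=2
Acc 7: bank1 row0 -> MISS (open row0); precharges=3
Acc 8: bank1 row3 -> MISS (open row3); precharges=4
Acc 9: bank1 row2 -> MISS (open row2); precharges=5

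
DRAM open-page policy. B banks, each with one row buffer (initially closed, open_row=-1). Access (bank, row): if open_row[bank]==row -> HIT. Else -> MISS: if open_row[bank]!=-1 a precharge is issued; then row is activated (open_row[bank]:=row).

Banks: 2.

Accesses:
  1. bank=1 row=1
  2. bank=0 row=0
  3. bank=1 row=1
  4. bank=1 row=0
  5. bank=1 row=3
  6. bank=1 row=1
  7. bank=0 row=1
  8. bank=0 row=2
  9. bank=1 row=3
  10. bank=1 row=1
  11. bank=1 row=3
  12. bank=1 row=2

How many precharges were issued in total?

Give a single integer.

Acc 1: bank1 row1 -> MISS (open row1); precharges=0
Acc 2: bank0 row0 -> MISS (open row0); precharges=0
Acc 3: bank1 row1 -> HIT
Acc 4: bank1 row0 -> MISS (open row0); precharges=1
Acc 5: bank1 row3 -> MISS (open row3); precharges=2
Acc 6: bank1 row1 -> MISS (open row1); precharges=3
Acc 7: bank0 row1 -> MISS (open row1); precharges=4
Acc 8: bank0 row2 -> MISS (open row2); precharges=5
Acc 9: bank1 row3 -> MISS (open row3); precharges=6
Acc 10: bank1 row1 -> MISS (open row1); precharges=7
Acc 11: bank1 row3 -> MISS (open row3); precharges=8
Acc 12: bank1 row2 -> MISS (open row2); precharges=9

Answer: 9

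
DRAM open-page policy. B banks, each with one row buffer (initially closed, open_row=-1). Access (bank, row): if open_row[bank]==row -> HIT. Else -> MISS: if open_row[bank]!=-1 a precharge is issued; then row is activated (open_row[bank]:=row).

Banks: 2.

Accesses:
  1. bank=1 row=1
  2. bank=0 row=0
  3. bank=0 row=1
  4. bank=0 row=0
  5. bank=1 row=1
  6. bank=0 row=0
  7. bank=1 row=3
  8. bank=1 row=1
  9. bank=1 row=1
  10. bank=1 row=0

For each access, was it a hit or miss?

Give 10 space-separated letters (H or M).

Acc 1: bank1 row1 -> MISS (open row1); precharges=0
Acc 2: bank0 row0 -> MISS (open row0); precharges=0
Acc 3: bank0 row1 -> MISS (open row1); precharges=1
Acc 4: bank0 row0 -> MISS (open row0); precharges=2
Acc 5: bank1 row1 -> HIT
Acc 6: bank0 row0 -> HIT
Acc 7: bank1 row3 -> MISS (open row3); precharges=3
Acc 8: bank1 row1 -> MISS (open row1); precharges=4
Acc 9: bank1 row1 -> HIT
Acc 10: bank1 row0 -> MISS (open row0); precharges=5

Answer: M M M M H H M M H M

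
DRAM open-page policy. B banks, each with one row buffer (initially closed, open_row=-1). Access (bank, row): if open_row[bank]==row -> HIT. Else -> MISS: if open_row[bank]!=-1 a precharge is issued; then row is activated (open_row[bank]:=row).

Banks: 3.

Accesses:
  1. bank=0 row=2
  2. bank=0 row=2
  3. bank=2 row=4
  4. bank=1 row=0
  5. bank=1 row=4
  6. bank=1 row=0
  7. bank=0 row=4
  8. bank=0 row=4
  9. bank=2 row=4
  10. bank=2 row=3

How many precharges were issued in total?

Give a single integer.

Acc 1: bank0 row2 -> MISS (open row2); precharges=0
Acc 2: bank0 row2 -> HIT
Acc 3: bank2 row4 -> MISS (open row4); precharges=0
Acc 4: bank1 row0 -> MISS (open row0); precharges=0
Acc 5: bank1 row4 -> MISS (open row4); precharges=1
Acc 6: bank1 row0 -> MISS (open row0); precharges=2
Acc 7: bank0 row4 -> MISS (open row4); precharges=3
Acc 8: bank0 row4 -> HIT
Acc 9: bank2 row4 -> HIT
Acc 10: bank2 row3 -> MISS (open row3); precharges=4

Answer: 4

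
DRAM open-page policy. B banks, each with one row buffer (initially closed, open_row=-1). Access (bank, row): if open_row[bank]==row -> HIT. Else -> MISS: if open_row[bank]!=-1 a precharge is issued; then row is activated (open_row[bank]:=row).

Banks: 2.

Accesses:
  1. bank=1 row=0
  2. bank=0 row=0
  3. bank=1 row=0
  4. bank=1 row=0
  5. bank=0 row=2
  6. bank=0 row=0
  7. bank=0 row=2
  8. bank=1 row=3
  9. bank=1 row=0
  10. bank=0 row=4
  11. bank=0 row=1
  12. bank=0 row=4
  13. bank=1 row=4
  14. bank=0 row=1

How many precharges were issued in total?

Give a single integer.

Acc 1: bank1 row0 -> MISS (open row0); precharges=0
Acc 2: bank0 row0 -> MISS (open row0); precharges=0
Acc 3: bank1 row0 -> HIT
Acc 4: bank1 row0 -> HIT
Acc 5: bank0 row2 -> MISS (open row2); precharges=1
Acc 6: bank0 row0 -> MISS (open row0); precharges=2
Acc 7: bank0 row2 -> MISS (open row2); precharges=3
Acc 8: bank1 row3 -> MISS (open row3); precharges=4
Acc 9: bank1 row0 -> MISS (open row0); precharges=5
Acc 10: bank0 row4 -> MISS (open row4); precharges=6
Acc 11: bank0 row1 -> MISS (open row1); precharges=7
Acc 12: bank0 row4 -> MISS (open row4); precharges=8
Acc 13: bank1 row4 -> MISS (open row4); precharges=9
Acc 14: bank0 row1 -> MISS (open row1); precharges=10

Answer: 10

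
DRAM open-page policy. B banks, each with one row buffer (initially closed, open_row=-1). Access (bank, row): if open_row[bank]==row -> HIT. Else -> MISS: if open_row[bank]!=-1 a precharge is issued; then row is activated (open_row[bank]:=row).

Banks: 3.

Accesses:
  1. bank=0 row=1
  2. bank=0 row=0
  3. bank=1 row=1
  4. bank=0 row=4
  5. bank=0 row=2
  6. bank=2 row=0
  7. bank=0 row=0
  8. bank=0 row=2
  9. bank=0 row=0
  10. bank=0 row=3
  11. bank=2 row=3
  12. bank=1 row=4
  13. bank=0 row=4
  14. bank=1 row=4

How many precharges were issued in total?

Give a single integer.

Acc 1: bank0 row1 -> MISS (open row1); precharges=0
Acc 2: bank0 row0 -> MISS (open row0); precharges=1
Acc 3: bank1 row1 -> MISS (open row1); precharges=1
Acc 4: bank0 row4 -> MISS (open row4); precharges=2
Acc 5: bank0 row2 -> MISS (open row2); precharges=3
Acc 6: bank2 row0 -> MISS (open row0); precharges=3
Acc 7: bank0 row0 -> MISS (open row0); precharges=4
Acc 8: bank0 row2 -> MISS (open row2); precharges=5
Acc 9: bank0 row0 -> MISS (open row0); precharges=6
Acc 10: bank0 row3 -> MISS (open row3); precharges=7
Acc 11: bank2 row3 -> MISS (open row3); precharges=8
Acc 12: bank1 row4 -> MISS (open row4); precharges=9
Acc 13: bank0 row4 -> MISS (open row4); precharges=10
Acc 14: bank1 row4 -> HIT

Answer: 10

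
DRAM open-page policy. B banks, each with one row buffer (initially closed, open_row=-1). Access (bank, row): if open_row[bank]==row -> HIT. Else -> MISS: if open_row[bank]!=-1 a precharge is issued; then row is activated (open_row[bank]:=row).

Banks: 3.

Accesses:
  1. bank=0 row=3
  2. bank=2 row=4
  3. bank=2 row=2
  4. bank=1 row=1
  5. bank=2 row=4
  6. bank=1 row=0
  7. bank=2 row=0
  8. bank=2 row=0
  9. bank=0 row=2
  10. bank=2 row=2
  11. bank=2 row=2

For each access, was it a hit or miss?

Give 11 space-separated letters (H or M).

Answer: M M M M M M M H M M H

Derivation:
Acc 1: bank0 row3 -> MISS (open row3); precharges=0
Acc 2: bank2 row4 -> MISS (open row4); precharges=0
Acc 3: bank2 row2 -> MISS (open row2); precharges=1
Acc 4: bank1 row1 -> MISS (open row1); precharges=1
Acc 5: bank2 row4 -> MISS (open row4); precharges=2
Acc 6: bank1 row0 -> MISS (open row0); precharges=3
Acc 7: bank2 row0 -> MISS (open row0); precharges=4
Acc 8: bank2 row0 -> HIT
Acc 9: bank0 row2 -> MISS (open row2); precharges=5
Acc 10: bank2 row2 -> MISS (open row2); precharges=6
Acc 11: bank2 row2 -> HIT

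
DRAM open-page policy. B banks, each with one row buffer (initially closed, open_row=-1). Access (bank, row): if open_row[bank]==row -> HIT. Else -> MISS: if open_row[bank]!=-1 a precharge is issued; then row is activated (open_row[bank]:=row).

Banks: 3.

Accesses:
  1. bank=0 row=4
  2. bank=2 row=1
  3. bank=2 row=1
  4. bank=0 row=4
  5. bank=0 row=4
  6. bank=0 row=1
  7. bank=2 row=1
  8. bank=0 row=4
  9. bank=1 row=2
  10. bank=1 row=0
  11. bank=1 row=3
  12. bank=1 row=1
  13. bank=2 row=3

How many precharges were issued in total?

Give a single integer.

Answer: 6

Derivation:
Acc 1: bank0 row4 -> MISS (open row4); precharges=0
Acc 2: bank2 row1 -> MISS (open row1); precharges=0
Acc 3: bank2 row1 -> HIT
Acc 4: bank0 row4 -> HIT
Acc 5: bank0 row4 -> HIT
Acc 6: bank0 row1 -> MISS (open row1); precharges=1
Acc 7: bank2 row1 -> HIT
Acc 8: bank0 row4 -> MISS (open row4); precharges=2
Acc 9: bank1 row2 -> MISS (open row2); precharges=2
Acc 10: bank1 row0 -> MISS (open row0); precharges=3
Acc 11: bank1 row3 -> MISS (open row3); precharges=4
Acc 12: bank1 row1 -> MISS (open row1); precharges=5
Acc 13: bank2 row3 -> MISS (open row3); precharges=6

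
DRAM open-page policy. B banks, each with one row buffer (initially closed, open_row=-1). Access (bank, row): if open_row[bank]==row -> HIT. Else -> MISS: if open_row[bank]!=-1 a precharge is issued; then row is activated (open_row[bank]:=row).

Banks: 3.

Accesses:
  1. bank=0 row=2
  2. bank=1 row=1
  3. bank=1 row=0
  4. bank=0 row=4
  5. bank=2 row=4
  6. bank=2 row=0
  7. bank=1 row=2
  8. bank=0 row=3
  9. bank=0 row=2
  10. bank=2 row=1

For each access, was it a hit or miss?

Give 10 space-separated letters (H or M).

Answer: M M M M M M M M M M

Derivation:
Acc 1: bank0 row2 -> MISS (open row2); precharges=0
Acc 2: bank1 row1 -> MISS (open row1); precharges=0
Acc 3: bank1 row0 -> MISS (open row0); precharges=1
Acc 4: bank0 row4 -> MISS (open row4); precharges=2
Acc 5: bank2 row4 -> MISS (open row4); precharges=2
Acc 6: bank2 row0 -> MISS (open row0); precharges=3
Acc 7: bank1 row2 -> MISS (open row2); precharges=4
Acc 8: bank0 row3 -> MISS (open row3); precharges=5
Acc 9: bank0 row2 -> MISS (open row2); precharges=6
Acc 10: bank2 row1 -> MISS (open row1); precharges=7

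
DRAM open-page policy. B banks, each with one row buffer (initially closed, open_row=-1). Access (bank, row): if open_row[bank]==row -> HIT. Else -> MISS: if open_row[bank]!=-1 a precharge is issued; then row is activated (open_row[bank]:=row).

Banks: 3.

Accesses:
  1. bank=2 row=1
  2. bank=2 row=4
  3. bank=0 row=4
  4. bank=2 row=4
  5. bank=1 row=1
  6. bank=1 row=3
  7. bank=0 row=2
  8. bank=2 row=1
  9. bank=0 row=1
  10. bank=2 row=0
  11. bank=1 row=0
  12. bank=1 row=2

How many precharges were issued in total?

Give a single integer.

Acc 1: bank2 row1 -> MISS (open row1); precharges=0
Acc 2: bank2 row4 -> MISS (open row4); precharges=1
Acc 3: bank0 row4 -> MISS (open row4); precharges=1
Acc 4: bank2 row4 -> HIT
Acc 5: bank1 row1 -> MISS (open row1); precharges=1
Acc 6: bank1 row3 -> MISS (open row3); precharges=2
Acc 7: bank0 row2 -> MISS (open row2); precharges=3
Acc 8: bank2 row1 -> MISS (open row1); precharges=4
Acc 9: bank0 row1 -> MISS (open row1); precharges=5
Acc 10: bank2 row0 -> MISS (open row0); precharges=6
Acc 11: bank1 row0 -> MISS (open row0); precharges=7
Acc 12: bank1 row2 -> MISS (open row2); precharges=8

Answer: 8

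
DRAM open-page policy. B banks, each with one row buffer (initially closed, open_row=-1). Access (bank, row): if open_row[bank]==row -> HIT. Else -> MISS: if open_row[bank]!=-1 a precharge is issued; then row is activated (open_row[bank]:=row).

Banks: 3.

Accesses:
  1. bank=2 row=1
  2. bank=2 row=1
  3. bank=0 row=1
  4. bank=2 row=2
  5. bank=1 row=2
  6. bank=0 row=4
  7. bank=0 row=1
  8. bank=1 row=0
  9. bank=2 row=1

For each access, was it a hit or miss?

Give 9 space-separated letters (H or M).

Acc 1: bank2 row1 -> MISS (open row1); precharges=0
Acc 2: bank2 row1 -> HIT
Acc 3: bank0 row1 -> MISS (open row1); precharges=0
Acc 4: bank2 row2 -> MISS (open row2); precharges=1
Acc 5: bank1 row2 -> MISS (open row2); precharges=1
Acc 6: bank0 row4 -> MISS (open row4); precharges=2
Acc 7: bank0 row1 -> MISS (open row1); precharges=3
Acc 8: bank1 row0 -> MISS (open row0); precharges=4
Acc 9: bank2 row1 -> MISS (open row1); precharges=5

Answer: M H M M M M M M M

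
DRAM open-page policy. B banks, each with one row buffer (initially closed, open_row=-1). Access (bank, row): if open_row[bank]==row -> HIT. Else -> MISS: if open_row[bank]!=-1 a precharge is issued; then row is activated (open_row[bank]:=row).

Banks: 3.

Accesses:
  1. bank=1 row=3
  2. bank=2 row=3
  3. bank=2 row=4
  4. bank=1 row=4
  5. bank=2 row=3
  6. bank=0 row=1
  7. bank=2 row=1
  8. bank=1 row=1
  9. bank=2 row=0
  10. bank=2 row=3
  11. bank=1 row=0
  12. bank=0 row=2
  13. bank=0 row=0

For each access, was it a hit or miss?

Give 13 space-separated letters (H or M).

Answer: M M M M M M M M M M M M M

Derivation:
Acc 1: bank1 row3 -> MISS (open row3); precharges=0
Acc 2: bank2 row3 -> MISS (open row3); precharges=0
Acc 3: bank2 row4 -> MISS (open row4); precharges=1
Acc 4: bank1 row4 -> MISS (open row4); precharges=2
Acc 5: bank2 row3 -> MISS (open row3); precharges=3
Acc 6: bank0 row1 -> MISS (open row1); precharges=3
Acc 7: bank2 row1 -> MISS (open row1); precharges=4
Acc 8: bank1 row1 -> MISS (open row1); precharges=5
Acc 9: bank2 row0 -> MISS (open row0); precharges=6
Acc 10: bank2 row3 -> MISS (open row3); precharges=7
Acc 11: bank1 row0 -> MISS (open row0); precharges=8
Acc 12: bank0 row2 -> MISS (open row2); precharges=9
Acc 13: bank0 row0 -> MISS (open row0); precharges=10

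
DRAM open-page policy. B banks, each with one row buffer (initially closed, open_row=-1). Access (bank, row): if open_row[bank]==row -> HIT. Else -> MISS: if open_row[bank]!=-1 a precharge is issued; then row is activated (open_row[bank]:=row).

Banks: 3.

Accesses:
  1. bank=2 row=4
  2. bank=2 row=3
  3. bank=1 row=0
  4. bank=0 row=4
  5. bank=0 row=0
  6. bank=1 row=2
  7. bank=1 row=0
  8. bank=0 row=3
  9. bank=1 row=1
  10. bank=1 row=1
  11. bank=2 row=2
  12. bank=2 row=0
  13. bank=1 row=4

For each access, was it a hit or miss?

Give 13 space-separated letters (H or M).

Acc 1: bank2 row4 -> MISS (open row4); precharges=0
Acc 2: bank2 row3 -> MISS (open row3); precharges=1
Acc 3: bank1 row0 -> MISS (open row0); precharges=1
Acc 4: bank0 row4 -> MISS (open row4); precharges=1
Acc 5: bank0 row0 -> MISS (open row0); precharges=2
Acc 6: bank1 row2 -> MISS (open row2); precharges=3
Acc 7: bank1 row0 -> MISS (open row0); precharges=4
Acc 8: bank0 row3 -> MISS (open row3); precharges=5
Acc 9: bank1 row1 -> MISS (open row1); precharges=6
Acc 10: bank1 row1 -> HIT
Acc 11: bank2 row2 -> MISS (open row2); precharges=7
Acc 12: bank2 row0 -> MISS (open row0); precharges=8
Acc 13: bank1 row4 -> MISS (open row4); precharges=9

Answer: M M M M M M M M M H M M M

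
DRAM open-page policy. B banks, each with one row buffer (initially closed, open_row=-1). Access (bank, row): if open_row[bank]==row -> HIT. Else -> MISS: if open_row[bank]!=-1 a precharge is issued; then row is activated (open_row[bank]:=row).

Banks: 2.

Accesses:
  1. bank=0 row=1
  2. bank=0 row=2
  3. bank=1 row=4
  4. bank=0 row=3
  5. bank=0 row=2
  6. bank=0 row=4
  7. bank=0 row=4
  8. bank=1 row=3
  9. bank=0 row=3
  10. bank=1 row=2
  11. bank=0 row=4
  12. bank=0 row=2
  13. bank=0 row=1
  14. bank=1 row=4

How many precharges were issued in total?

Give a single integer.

Answer: 11

Derivation:
Acc 1: bank0 row1 -> MISS (open row1); precharges=0
Acc 2: bank0 row2 -> MISS (open row2); precharges=1
Acc 3: bank1 row4 -> MISS (open row4); precharges=1
Acc 4: bank0 row3 -> MISS (open row3); precharges=2
Acc 5: bank0 row2 -> MISS (open row2); precharges=3
Acc 6: bank0 row4 -> MISS (open row4); precharges=4
Acc 7: bank0 row4 -> HIT
Acc 8: bank1 row3 -> MISS (open row3); precharges=5
Acc 9: bank0 row3 -> MISS (open row3); precharges=6
Acc 10: bank1 row2 -> MISS (open row2); precharges=7
Acc 11: bank0 row4 -> MISS (open row4); precharges=8
Acc 12: bank0 row2 -> MISS (open row2); precharges=9
Acc 13: bank0 row1 -> MISS (open row1); precharges=10
Acc 14: bank1 row4 -> MISS (open row4); precharges=11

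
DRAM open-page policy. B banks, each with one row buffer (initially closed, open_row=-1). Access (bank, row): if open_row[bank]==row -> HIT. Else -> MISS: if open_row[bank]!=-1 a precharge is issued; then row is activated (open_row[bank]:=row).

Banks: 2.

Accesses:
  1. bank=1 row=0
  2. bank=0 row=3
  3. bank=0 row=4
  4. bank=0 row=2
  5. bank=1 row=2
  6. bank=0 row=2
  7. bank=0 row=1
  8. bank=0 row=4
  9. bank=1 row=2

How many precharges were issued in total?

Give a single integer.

Acc 1: bank1 row0 -> MISS (open row0); precharges=0
Acc 2: bank0 row3 -> MISS (open row3); precharges=0
Acc 3: bank0 row4 -> MISS (open row4); precharges=1
Acc 4: bank0 row2 -> MISS (open row2); precharges=2
Acc 5: bank1 row2 -> MISS (open row2); precharges=3
Acc 6: bank0 row2 -> HIT
Acc 7: bank0 row1 -> MISS (open row1); precharges=4
Acc 8: bank0 row4 -> MISS (open row4); precharges=5
Acc 9: bank1 row2 -> HIT

Answer: 5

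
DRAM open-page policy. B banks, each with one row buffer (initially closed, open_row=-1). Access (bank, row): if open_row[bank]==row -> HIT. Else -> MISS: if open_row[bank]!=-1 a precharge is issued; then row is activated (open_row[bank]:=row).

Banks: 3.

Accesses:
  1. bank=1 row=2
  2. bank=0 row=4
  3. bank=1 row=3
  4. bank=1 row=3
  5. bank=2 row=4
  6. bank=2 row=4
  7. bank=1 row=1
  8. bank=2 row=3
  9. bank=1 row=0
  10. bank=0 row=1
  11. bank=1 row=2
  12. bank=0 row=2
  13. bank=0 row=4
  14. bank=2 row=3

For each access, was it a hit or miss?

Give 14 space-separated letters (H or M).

Acc 1: bank1 row2 -> MISS (open row2); precharges=0
Acc 2: bank0 row4 -> MISS (open row4); precharges=0
Acc 3: bank1 row3 -> MISS (open row3); precharges=1
Acc 4: bank1 row3 -> HIT
Acc 5: bank2 row4 -> MISS (open row4); precharges=1
Acc 6: bank2 row4 -> HIT
Acc 7: bank1 row1 -> MISS (open row1); precharges=2
Acc 8: bank2 row3 -> MISS (open row3); precharges=3
Acc 9: bank1 row0 -> MISS (open row0); precharges=4
Acc 10: bank0 row1 -> MISS (open row1); precharges=5
Acc 11: bank1 row2 -> MISS (open row2); precharges=6
Acc 12: bank0 row2 -> MISS (open row2); precharges=7
Acc 13: bank0 row4 -> MISS (open row4); precharges=8
Acc 14: bank2 row3 -> HIT

Answer: M M M H M H M M M M M M M H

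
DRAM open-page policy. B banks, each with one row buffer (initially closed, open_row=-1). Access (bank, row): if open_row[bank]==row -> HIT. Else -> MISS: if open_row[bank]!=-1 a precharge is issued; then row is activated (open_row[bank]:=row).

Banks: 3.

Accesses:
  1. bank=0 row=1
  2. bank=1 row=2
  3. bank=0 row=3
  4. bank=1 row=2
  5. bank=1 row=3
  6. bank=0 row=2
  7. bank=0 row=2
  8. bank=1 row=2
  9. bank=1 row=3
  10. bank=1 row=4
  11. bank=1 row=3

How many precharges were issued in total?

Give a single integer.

Acc 1: bank0 row1 -> MISS (open row1); precharges=0
Acc 2: bank1 row2 -> MISS (open row2); precharges=0
Acc 3: bank0 row3 -> MISS (open row3); precharges=1
Acc 4: bank1 row2 -> HIT
Acc 5: bank1 row3 -> MISS (open row3); precharges=2
Acc 6: bank0 row2 -> MISS (open row2); precharges=3
Acc 7: bank0 row2 -> HIT
Acc 8: bank1 row2 -> MISS (open row2); precharges=4
Acc 9: bank1 row3 -> MISS (open row3); precharges=5
Acc 10: bank1 row4 -> MISS (open row4); precharges=6
Acc 11: bank1 row3 -> MISS (open row3); precharges=7

Answer: 7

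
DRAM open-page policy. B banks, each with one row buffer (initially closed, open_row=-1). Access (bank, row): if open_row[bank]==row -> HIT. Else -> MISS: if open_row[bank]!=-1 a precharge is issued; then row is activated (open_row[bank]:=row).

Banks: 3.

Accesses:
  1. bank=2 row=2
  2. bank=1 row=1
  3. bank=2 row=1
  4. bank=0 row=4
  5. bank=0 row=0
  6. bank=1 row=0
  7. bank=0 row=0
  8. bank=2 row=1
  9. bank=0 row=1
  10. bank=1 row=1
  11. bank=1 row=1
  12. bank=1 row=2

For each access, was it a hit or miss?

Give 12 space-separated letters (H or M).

Acc 1: bank2 row2 -> MISS (open row2); precharges=0
Acc 2: bank1 row1 -> MISS (open row1); precharges=0
Acc 3: bank2 row1 -> MISS (open row1); precharges=1
Acc 4: bank0 row4 -> MISS (open row4); precharges=1
Acc 5: bank0 row0 -> MISS (open row0); precharges=2
Acc 6: bank1 row0 -> MISS (open row0); precharges=3
Acc 7: bank0 row0 -> HIT
Acc 8: bank2 row1 -> HIT
Acc 9: bank0 row1 -> MISS (open row1); precharges=4
Acc 10: bank1 row1 -> MISS (open row1); precharges=5
Acc 11: bank1 row1 -> HIT
Acc 12: bank1 row2 -> MISS (open row2); precharges=6

Answer: M M M M M M H H M M H M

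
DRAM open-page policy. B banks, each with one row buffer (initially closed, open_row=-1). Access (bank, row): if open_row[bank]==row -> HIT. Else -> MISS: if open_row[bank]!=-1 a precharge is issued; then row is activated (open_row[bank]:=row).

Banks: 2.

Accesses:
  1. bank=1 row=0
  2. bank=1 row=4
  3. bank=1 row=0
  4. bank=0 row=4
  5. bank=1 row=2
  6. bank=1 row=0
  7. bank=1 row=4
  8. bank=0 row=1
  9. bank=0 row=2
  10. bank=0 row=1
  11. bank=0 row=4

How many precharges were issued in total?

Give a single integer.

Acc 1: bank1 row0 -> MISS (open row0); precharges=0
Acc 2: bank1 row4 -> MISS (open row4); precharges=1
Acc 3: bank1 row0 -> MISS (open row0); precharges=2
Acc 4: bank0 row4 -> MISS (open row4); precharges=2
Acc 5: bank1 row2 -> MISS (open row2); precharges=3
Acc 6: bank1 row0 -> MISS (open row0); precharges=4
Acc 7: bank1 row4 -> MISS (open row4); precharges=5
Acc 8: bank0 row1 -> MISS (open row1); precharges=6
Acc 9: bank0 row2 -> MISS (open row2); precharges=7
Acc 10: bank0 row1 -> MISS (open row1); precharges=8
Acc 11: bank0 row4 -> MISS (open row4); precharges=9

Answer: 9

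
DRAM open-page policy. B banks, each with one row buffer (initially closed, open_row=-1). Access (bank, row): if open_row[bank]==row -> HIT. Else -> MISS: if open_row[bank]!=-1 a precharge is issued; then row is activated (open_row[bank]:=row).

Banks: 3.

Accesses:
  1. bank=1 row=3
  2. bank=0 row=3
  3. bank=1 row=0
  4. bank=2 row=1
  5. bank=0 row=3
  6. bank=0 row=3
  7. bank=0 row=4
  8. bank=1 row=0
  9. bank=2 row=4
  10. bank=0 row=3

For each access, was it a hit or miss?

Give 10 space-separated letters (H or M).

Answer: M M M M H H M H M M

Derivation:
Acc 1: bank1 row3 -> MISS (open row3); precharges=0
Acc 2: bank0 row3 -> MISS (open row3); precharges=0
Acc 3: bank1 row0 -> MISS (open row0); precharges=1
Acc 4: bank2 row1 -> MISS (open row1); precharges=1
Acc 5: bank0 row3 -> HIT
Acc 6: bank0 row3 -> HIT
Acc 7: bank0 row4 -> MISS (open row4); precharges=2
Acc 8: bank1 row0 -> HIT
Acc 9: bank2 row4 -> MISS (open row4); precharges=3
Acc 10: bank0 row3 -> MISS (open row3); precharges=4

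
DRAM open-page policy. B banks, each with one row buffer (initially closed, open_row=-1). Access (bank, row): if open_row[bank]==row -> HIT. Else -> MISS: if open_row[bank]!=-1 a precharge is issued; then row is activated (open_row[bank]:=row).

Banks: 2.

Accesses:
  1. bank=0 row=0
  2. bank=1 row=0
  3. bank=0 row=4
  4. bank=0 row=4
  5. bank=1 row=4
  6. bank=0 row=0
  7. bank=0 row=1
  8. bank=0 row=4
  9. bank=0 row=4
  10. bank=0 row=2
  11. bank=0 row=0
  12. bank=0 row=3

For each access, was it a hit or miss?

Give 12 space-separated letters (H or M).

Answer: M M M H M M M M H M M M

Derivation:
Acc 1: bank0 row0 -> MISS (open row0); precharges=0
Acc 2: bank1 row0 -> MISS (open row0); precharges=0
Acc 3: bank0 row4 -> MISS (open row4); precharges=1
Acc 4: bank0 row4 -> HIT
Acc 5: bank1 row4 -> MISS (open row4); precharges=2
Acc 6: bank0 row0 -> MISS (open row0); precharges=3
Acc 7: bank0 row1 -> MISS (open row1); precharges=4
Acc 8: bank0 row4 -> MISS (open row4); precharges=5
Acc 9: bank0 row4 -> HIT
Acc 10: bank0 row2 -> MISS (open row2); precharges=6
Acc 11: bank0 row0 -> MISS (open row0); precharges=7
Acc 12: bank0 row3 -> MISS (open row3); precharges=8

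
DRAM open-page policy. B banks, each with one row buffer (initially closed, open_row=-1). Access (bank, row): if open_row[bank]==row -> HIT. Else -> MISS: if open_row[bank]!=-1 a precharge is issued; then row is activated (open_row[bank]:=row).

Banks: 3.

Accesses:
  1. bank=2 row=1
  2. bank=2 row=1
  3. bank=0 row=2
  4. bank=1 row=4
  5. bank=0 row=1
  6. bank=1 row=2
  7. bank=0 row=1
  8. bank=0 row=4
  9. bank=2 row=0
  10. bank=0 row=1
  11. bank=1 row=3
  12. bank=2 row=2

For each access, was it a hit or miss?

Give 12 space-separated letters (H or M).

Acc 1: bank2 row1 -> MISS (open row1); precharges=0
Acc 2: bank2 row1 -> HIT
Acc 3: bank0 row2 -> MISS (open row2); precharges=0
Acc 4: bank1 row4 -> MISS (open row4); precharges=0
Acc 5: bank0 row1 -> MISS (open row1); precharges=1
Acc 6: bank1 row2 -> MISS (open row2); precharges=2
Acc 7: bank0 row1 -> HIT
Acc 8: bank0 row4 -> MISS (open row4); precharges=3
Acc 9: bank2 row0 -> MISS (open row0); precharges=4
Acc 10: bank0 row1 -> MISS (open row1); precharges=5
Acc 11: bank1 row3 -> MISS (open row3); precharges=6
Acc 12: bank2 row2 -> MISS (open row2); precharges=7

Answer: M H M M M M H M M M M M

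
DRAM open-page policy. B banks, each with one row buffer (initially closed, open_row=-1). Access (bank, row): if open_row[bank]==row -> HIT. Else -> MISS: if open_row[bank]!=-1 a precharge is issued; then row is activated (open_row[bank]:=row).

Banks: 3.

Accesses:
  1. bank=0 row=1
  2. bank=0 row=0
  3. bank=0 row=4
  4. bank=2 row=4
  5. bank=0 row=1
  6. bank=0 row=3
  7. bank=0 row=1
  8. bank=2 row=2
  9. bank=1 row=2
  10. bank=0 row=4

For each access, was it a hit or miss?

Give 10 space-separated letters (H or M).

Answer: M M M M M M M M M M

Derivation:
Acc 1: bank0 row1 -> MISS (open row1); precharges=0
Acc 2: bank0 row0 -> MISS (open row0); precharges=1
Acc 3: bank0 row4 -> MISS (open row4); precharges=2
Acc 4: bank2 row4 -> MISS (open row4); precharges=2
Acc 5: bank0 row1 -> MISS (open row1); precharges=3
Acc 6: bank0 row3 -> MISS (open row3); precharges=4
Acc 7: bank0 row1 -> MISS (open row1); precharges=5
Acc 8: bank2 row2 -> MISS (open row2); precharges=6
Acc 9: bank1 row2 -> MISS (open row2); precharges=6
Acc 10: bank0 row4 -> MISS (open row4); precharges=7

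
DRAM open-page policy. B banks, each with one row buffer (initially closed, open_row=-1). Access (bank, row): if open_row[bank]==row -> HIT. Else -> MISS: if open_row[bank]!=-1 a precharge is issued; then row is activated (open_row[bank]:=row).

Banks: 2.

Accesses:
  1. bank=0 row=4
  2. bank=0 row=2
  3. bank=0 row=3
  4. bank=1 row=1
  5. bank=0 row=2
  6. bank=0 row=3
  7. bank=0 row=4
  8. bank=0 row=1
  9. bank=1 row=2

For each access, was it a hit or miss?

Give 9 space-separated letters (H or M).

Acc 1: bank0 row4 -> MISS (open row4); precharges=0
Acc 2: bank0 row2 -> MISS (open row2); precharges=1
Acc 3: bank0 row3 -> MISS (open row3); precharges=2
Acc 4: bank1 row1 -> MISS (open row1); precharges=2
Acc 5: bank0 row2 -> MISS (open row2); precharges=3
Acc 6: bank0 row3 -> MISS (open row3); precharges=4
Acc 7: bank0 row4 -> MISS (open row4); precharges=5
Acc 8: bank0 row1 -> MISS (open row1); precharges=6
Acc 9: bank1 row2 -> MISS (open row2); precharges=7

Answer: M M M M M M M M M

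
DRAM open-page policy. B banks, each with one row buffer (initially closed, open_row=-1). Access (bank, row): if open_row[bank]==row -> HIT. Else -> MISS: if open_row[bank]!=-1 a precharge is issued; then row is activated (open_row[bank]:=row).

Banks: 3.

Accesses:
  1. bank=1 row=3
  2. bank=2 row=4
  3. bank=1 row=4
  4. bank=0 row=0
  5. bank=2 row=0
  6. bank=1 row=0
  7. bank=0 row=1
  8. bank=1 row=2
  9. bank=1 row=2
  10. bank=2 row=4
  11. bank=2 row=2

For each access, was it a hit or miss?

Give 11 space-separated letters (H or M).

Acc 1: bank1 row3 -> MISS (open row3); precharges=0
Acc 2: bank2 row4 -> MISS (open row4); precharges=0
Acc 3: bank1 row4 -> MISS (open row4); precharges=1
Acc 4: bank0 row0 -> MISS (open row0); precharges=1
Acc 5: bank2 row0 -> MISS (open row0); precharges=2
Acc 6: bank1 row0 -> MISS (open row0); precharges=3
Acc 7: bank0 row1 -> MISS (open row1); precharges=4
Acc 8: bank1 row2 -> MISS (open row2); precharges=5
Acc 9: bank1 row2 -> HIT
Acc 10: bank2 row4 -> MISS (open row4); precharges=6
Acc 11: bank2 row2 -> MISS (open row2); precharges=7

Answer: M M M M M M M M H M M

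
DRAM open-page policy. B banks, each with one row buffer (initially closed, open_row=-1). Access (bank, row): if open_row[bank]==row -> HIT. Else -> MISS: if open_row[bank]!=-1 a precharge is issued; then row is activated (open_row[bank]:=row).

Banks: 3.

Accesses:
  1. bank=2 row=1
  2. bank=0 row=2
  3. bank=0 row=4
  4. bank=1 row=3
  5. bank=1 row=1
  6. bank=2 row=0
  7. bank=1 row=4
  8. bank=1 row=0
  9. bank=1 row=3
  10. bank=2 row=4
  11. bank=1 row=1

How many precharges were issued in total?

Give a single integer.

Acc 1: bank2 row1 -> MISS (open row1); precharges=0
Acc 2: bank0 row2 -> MISS (open row2); precharges=0
Acc 3: bank0 row4 -> MISS (open row4); precharges=1
Acc 4: bank1 row3 -> MISS (open row3); precharges=1
Acc 5: bank1 row1 -> MISS (open row1); precharges=2
Acc 6: bank2 row0 -> MISS (open row0); precharges=3
Acc 7: bank1 row4 -> MISS (open row4); precharges=4
Acc 8: bank1 row0 -> MISS (open row0); precharges=5
Acc 9: bank1 row3 -> MISS (open row3); precharges=6
Acc 10: bank2 row4 -> MISS (open row4); precharges=7
Acc 11: bank1 row1 -> MISS (open row1); precharges=8

Answer: 8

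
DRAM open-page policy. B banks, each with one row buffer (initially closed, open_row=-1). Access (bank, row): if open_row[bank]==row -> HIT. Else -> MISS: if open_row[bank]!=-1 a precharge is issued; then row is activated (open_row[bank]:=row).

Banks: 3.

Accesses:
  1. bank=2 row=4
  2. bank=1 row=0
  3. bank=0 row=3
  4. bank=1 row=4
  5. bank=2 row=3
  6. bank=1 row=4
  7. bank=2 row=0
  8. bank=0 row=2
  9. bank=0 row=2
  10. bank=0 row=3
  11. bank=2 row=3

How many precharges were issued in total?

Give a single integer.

Acc 1: bank2 row4 -> MISS (open row4); precharges=0
Acc 2: bank1 row0 -> MISS (open row0); precharges=0
Acc 3: bank0 row3 -> MISS (open row3); precharges=0
Acc 4: bank1 row4 -> MISS (open row4); precharges=1
Acc 5: bank2 row3 -> MISS (open row3); precharges=2
Acc 6: bank1 row4 -> HIT
Acc 7: bank2 row0 -> MISS (open row0); precharges=3
Acc 8: bank0 row2 -> MISS (open row2); precharges=4
Acc 9: bank0 row2 -> HIT
Acc 10: bank0 row3 -> MISS (open row3); precharges=5
Acc 11: bank2 row3 -> MISS (open row3); precharges=6

Answer: 6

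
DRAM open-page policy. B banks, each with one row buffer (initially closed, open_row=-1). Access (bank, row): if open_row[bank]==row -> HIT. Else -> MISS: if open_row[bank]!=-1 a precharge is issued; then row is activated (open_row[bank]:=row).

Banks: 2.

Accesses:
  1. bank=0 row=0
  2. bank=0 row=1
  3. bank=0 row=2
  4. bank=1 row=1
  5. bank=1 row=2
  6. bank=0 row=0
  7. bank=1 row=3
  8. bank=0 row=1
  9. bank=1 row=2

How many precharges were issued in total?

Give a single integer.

Answer: 7

Derivation:
Acc 1: bank0 row0 -> MISS (open row0); precharges=0
Acc 2: bank0 row1 -> MISS (open row1); precharges=1
Acc 3: bank0 row2 -> MISS (open row2); precharges=2
Acc 4: bank1 row1 -> MISS (open row1); precharges=2
Acc 5: bank1 row2 -> MISS (open row2); precharges=3
Acc 6: bank0 row0 -> MISS (open row0); precharges=4
Acc 7: bank1 row3 -> MISS (open row3); precharges=5
Acc 8: bank0 row1 -> MISS (open row1); precharges=6
Acc 9: bank1 row2 -> MISS (open row2); precharges=7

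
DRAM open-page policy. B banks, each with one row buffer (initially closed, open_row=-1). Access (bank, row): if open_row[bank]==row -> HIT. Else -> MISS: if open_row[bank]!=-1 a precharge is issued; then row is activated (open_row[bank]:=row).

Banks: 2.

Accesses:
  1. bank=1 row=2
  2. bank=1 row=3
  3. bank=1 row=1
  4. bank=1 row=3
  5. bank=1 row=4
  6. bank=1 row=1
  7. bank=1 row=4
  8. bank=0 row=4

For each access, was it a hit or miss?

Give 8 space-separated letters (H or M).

Acc 1: bank1 row2 -> MISS (open row2); precharges=0
Acc 2: bank1 row3 -> MISS (open row3); precharges=1
Acc 3: bank1 row1 -> MISS (open row1); precharges=2
Acc 4: bank1 row3 -> MISS (open row3); precharges=3
Acc 5: bank1 row4 -> MISS (open row4); precharges=4
Acc 6: bank1 row1 -> MISS (open row1); precharges=5
Acc 7: bank1 row4 -> MISS (open row4); precharges=6
Acc 8: bank0 row4 -> MISS (open row4); precharges=6

Answer: M M M M M M M M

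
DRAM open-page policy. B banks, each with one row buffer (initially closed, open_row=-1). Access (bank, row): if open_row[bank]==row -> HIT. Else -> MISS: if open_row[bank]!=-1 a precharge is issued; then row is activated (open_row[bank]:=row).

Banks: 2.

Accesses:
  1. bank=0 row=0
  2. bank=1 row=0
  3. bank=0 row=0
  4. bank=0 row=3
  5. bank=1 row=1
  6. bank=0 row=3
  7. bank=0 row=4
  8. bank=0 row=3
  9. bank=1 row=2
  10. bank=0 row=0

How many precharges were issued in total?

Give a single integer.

Acc 1: bank0 row0 -> MISS (open row0); precharges=0
Acc 2: bank1 row0 -> MISS (open row0); precharges=0
Acc 3: bank0 row0 -> HIT
Acc 4: bank0 row3 -> MISS (open row3); precharges=1
Acc 5: bank1 row1 -> MISS (open row1); precharges=2
Acc 6: bank0 row3 -> HIT
Acc 7: bank0 row4 -> MISS (open row4); precharges=3
Acc 8: bank0 row3 -> MISS (open row3); precharges=4
Acc 9: bank1 row2 -> MISS (open row2); precharges=5
Acc 10: bank0 row0 -> MISS (open row0); precharges=6

Answer: 6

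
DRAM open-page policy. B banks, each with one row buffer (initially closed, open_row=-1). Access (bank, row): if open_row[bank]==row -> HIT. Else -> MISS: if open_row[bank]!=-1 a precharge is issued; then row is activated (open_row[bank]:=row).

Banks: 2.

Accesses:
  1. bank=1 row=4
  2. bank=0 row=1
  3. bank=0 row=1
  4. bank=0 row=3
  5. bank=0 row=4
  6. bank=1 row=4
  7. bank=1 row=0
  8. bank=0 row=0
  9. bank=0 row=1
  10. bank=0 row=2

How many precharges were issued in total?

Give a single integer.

Answer: 6

Derivation:
Acc 1: bank1 row4 -> MISS (open row4); precharges=0
Acc 2: bank0 row1 -> MISS (open row1); precharges=0
Acc 3: bank0 row1 -> HIT
Acc 4: bank0 row3 -> MISS (open row3); precharges=1
Acc 5: bank0 row4 -> MISS (open row4); precharges=2
Acc 6: bank1 row4 -> HIT
Acc 7: bank1 row0 -> MISS (open row0); precharges=3
Acc 8: bank0 row0 -> MISS (open row0); precharges=4
Acc 9: bank0 row1 -> MISS (open row1); precharges=5
Acc 10: bank0 row2 -> MISS (open row2); precharges=6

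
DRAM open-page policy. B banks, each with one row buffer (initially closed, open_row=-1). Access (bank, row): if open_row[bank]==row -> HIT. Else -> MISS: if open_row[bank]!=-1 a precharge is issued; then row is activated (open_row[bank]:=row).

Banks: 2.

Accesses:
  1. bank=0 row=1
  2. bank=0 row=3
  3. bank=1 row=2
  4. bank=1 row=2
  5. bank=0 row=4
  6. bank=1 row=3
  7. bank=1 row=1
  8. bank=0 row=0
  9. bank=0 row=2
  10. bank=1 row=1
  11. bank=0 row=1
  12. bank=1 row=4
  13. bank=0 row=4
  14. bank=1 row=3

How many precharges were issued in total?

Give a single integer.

Acc 1: bank0 row1 -> MISS (open row1); precharges=0
Acc 2: bank0 row3 -> MISS (open row3); precharges=1
Acc 3: bank1 row2 -> MISS (open row2); precharges=1
Acc 4: bank1 row2 -> HIT
Acc 5: bank0 row4 -> MISS (open row4); precharges=2
Acc 6: bank1 row3 -> MISS (open row3); precharges=3
Acc 7: bank1 row1 -> MISS (open row1); precharges=4
Acc 8: bank0 row0 -> MISS (open row0); precharges=5
Acc 9: bank0 row2 -> MISS (open row2); precharges=6
Acc 10: bank1 row1 -> HIT
Acc 11: bank0 row1 -> MISS (open row1); precharges=7
Acc 12: bank1 row4 -> MISS (open row4); precharges=8
Acc 13: bank0 row4 -> MISS (open row4); precharges=9
Acc 14: bank1 row3 -> MISS (open row3); precharges=10

Answer: 10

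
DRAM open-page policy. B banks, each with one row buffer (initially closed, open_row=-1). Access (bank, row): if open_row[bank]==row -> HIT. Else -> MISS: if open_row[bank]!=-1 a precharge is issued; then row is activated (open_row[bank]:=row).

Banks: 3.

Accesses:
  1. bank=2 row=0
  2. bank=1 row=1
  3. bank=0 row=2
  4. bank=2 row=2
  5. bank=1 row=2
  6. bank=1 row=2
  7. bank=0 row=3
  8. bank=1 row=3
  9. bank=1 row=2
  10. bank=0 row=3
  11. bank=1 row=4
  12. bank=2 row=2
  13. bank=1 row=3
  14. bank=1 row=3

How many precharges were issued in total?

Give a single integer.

Acc 1: bank2 row0 -> MISS (open row0); precharges=0
Acc 2: bank1 row1 -> MISS (open row1); precharges=0
Acc 3: bank0 row2 -> MISS (open row2); precharges=0
Acc 4: bank2 row2 -> MISS (open row2); precharges=1
Acc 5: bank1 row2 -> MISS (open row2); precharges=2
Acc 6: bank1 row2 -> HIT
Acc 7: bank0 row3 -> MISS (open row3); precharges=3
Acc 8: bank1 row3 -> MISS (open row3); precharges=4
Acc 9: bank1 row2 -> MISS (open row2); precharges=5
Acc 10: bank0 row3 -> HIT
Acc 11: bank1 row4 -> MISS (open row4); precharges=6
Acc 12: bank2 row2 -> HIT
Acc 13: bank1 row3 -> MISS (open row3); precharges=7
Acc 14: bank1 row3 -> HIT

Answer: 7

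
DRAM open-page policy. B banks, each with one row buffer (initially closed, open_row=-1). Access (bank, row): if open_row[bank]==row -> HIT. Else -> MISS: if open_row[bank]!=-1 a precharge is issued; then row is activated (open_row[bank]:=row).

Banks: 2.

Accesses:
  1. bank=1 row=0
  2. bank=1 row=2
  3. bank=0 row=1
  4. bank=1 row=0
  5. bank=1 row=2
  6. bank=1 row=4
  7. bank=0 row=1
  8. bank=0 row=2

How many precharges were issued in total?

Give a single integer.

Acc 1: bank1 row0 -> MISS (open row0); precharges=0
Acc 2: bank1 row2 -> MISS (open row2); precharges=1
Acc 3: bank0 row1 -> MISS (open row1); precharges=1
Acc 4: bank1 row0 -> MISS (open row0); precharges=2
Acc 5: bank1 row2 -> MISS (open row2); precharges=3
Acc 6: bank1 row4 -> MISS (open row4); precharges=4
Acc 7: bank0 row1 -> HIT
Acc 8: bank0 row2 -> MISS (open row2); precharges=5

Answer: 5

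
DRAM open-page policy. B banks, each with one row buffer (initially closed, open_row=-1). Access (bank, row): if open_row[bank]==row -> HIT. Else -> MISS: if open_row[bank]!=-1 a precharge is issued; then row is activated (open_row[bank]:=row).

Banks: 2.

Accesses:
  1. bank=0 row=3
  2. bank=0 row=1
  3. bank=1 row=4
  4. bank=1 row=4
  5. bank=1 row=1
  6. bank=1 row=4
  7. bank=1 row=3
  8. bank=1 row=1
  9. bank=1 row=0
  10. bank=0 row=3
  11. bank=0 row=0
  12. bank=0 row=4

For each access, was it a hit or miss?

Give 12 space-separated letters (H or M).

Answer: M M M H M M M M M M M M

Derivation:
Acc 1: bank0 row3 -> MISS (open row3); precharges=0
Acc 2: bank0 row1 -> MISS (open row1); precharges=1
Acc 3: bank1 row4 -> MISS (open row4); precharges=1
Acc 4: bank1 row4 -> HIT
Acc 5: bank1 row1 -> MISS (open row1); precharges=2
Acc 6: bank1 row4 -> MISS (open row4); precharges=3
Acc 7: bank1 row3 -> MISS (open row3); precharges=4
Acc 8: bank1 row1 -> MISS (open row1); precharges=5
Acc 9: bank1 row0 -> MISS (open row0); precharges=6
Acc 10: bank0 row3 -> MISS (open row3); precharges=7
Acc 11: bank0 row0 -> MISS (open row0); precharges=8
Acc 12: bank0 row4 -> MISS (open row4); precharges=9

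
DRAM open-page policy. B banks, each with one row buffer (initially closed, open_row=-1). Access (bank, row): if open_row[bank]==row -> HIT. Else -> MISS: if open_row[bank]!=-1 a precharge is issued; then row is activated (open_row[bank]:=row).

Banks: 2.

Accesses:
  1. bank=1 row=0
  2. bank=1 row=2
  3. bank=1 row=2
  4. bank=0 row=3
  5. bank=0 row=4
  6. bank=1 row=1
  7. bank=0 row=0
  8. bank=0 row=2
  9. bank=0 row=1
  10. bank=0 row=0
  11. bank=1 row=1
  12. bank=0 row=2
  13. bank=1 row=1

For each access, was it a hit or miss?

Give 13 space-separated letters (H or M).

Acc 1: bank1 row0 -> MISS (open row0); precharges=0
Acc 2: bank1 row2 -> MISS (open row2); precharges=1
Acc 3: bank1 row2 -> HIT
Acc 4: bank0 row3 -> MISS (open row3); precharges=1
Acc 5: bank0 row4 -> MISS (open row4); precharges=2
Acc 6: bank1 row1 -> MISS (open row1); precharges=3
Acc 7: bank0 row0 -> MISS (open row0); precharges=4
Acc 8: bank0 row2 -> MISS (open row2); precharges=5
Acc 9: bank0 row1 -> MISS (open row1); precharges=6
Acc 10: bank0 row0 -> MISS (open row0); precharges=7
Acc 11: bank1 row1 -> HIT
Acc 12: bank0 row2 -> MISS (open row2); precharges=8
Acc 13: bank1 row1 -> HIT

Answer: M M H M M M M M M M H M H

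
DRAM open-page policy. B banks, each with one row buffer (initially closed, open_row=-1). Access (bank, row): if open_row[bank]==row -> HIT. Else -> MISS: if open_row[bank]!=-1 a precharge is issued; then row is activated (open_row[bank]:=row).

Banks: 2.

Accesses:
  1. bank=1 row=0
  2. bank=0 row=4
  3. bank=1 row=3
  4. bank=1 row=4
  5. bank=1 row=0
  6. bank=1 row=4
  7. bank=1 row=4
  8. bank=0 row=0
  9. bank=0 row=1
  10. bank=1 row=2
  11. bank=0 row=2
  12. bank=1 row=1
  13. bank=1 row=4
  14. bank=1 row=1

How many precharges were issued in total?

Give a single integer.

Acc 1: bank1 row0 -> MISS (open row0); precharges=0
Acc 2: bank0 row4 -> MISS (open row4); precharges=0
Acc 3: bank1 row3 -> MISS (open row3); precharges=1
Acc 4: bank1 row4 -> MISS (open row4); precharges=2
Acc 5: bank1 row0 -> MISS (open row0); precharges=3
Acc 6: bank1 row4 -> MISS (open row4); precharges=4
Acc 7: bank1 row4 -> HIT
Acc 8: bank0 row0 -> MISS (open row0); precharges=5
Acc 9: bank0 row1 -> MISS (open row1); precharges=6
Acc 10: bank1 row2 -> MISS (open row2); precharges=7
Acc 11: bank0 row2 -> MISS (open row2); precharges=8
Acc 12: bank1 row1 -> MISS (open row1); precharges=9
Acc 13: bank1 row4 -> MISS (open row4); precharges=10
Acc 14: bank1 row1 -> MISS (open row1); precharges=11

Answer: 11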